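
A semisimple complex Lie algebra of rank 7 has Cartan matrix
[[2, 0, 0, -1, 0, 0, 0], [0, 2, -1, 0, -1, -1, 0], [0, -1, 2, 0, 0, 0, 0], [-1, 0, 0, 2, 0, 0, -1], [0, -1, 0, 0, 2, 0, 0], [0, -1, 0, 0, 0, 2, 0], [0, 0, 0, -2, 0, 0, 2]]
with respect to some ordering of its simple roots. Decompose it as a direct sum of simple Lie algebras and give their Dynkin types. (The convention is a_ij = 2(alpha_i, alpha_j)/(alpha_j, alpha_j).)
C_3 + D_4

The diagram associated to this matrix has two connected components: the simple roots {alpha_1, alpha_4, alpha_7} form a chain of 3 nodes with a double edge at one end; the terminal node there is the unique long simple root (C_3), and {alpha_2, alpha_3, alpha_5, alpha_6} form a chain of 2 nodes with a fork of two nodes at one end (D_4). A semisimple Lie algebra decomposes uniquely as the direct sum of simple ideals, one per connected component of its Dynkin diagram, so g ≅ C_3 ⊕ D_4 (dimension 21 + 28 = 49).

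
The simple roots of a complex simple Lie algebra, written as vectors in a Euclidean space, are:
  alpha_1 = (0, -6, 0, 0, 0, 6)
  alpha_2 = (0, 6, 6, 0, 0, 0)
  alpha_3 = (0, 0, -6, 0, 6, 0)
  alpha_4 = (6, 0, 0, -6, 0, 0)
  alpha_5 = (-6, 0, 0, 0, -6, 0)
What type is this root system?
A5

Compute the Cartan integers a_ij = 2(alpha_i, alpha_j)/(alpha_j, alpha_j); the resulting 5x5 Cartan matrix is
[[2, -1, 0, 0, 0], [-1, 2, -1, 0, 0], [0, -1, 2, 0, -1], [0, 0, 0, 2, -1], [0, 0, -1, -1, 2]].
All simple roots have the same length, so the diagram is simply laced. The associated Dynkin diagram is a chain of 5 nodes with single edges (A_5), so the type is A_5 (the algebra sl(6)).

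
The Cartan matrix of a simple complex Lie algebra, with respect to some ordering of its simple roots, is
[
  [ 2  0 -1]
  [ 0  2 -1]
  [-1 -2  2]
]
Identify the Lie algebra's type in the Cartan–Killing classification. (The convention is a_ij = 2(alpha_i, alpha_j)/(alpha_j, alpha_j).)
B3

The matrix has rank 3 with 2's on the diagonal. Reading the off-diagonal entries as Dynkin edges (a single edge where a_ij = a_ji = -1; a double or triple edge where a_ij * a_ji = 2 or 3), the diagram is a chain of 3 nodes with a double edge at one end; the terminal node there is the unique short simple root (B_3). One simple-root ordering that puts it in standard form is (alpha_1, alpha_3, alpha_2). So the algebra is type B_3, i.e. so(7).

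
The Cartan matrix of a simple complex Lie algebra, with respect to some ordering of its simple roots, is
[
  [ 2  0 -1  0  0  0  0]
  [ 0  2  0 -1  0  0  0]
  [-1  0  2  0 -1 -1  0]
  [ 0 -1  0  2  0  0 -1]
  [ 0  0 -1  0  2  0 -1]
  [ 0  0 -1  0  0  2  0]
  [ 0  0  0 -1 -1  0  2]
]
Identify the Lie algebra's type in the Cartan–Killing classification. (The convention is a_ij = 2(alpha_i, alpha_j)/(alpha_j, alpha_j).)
D_7 (so(14))

The matrix has rank 7 with 2's on the diagonal. Reading the off-diagonal entries as Dynkin edges (a single edge where a_ij = a_ji = -1; a double or triple edge where a_ij * a_ji = 2 or 3), the diagram is a chain of 5 nodes with a fork of two nodes at one end (D_7). One simple-root ordering that puts it in standard form is (alpha_2, alpha_4, alpha_7, alpha_5, alpha_3, alpha_1, alpha_6). So the algebra is type D_7, i.e. so(14).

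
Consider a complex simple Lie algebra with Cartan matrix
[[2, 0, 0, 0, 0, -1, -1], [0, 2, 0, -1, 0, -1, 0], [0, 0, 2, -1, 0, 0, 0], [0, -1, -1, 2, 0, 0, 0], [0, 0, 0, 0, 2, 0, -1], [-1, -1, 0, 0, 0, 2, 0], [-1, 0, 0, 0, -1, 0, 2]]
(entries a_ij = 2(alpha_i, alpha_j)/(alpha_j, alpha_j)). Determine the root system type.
type A_7

The matrix has rank 7 with 2's on the diagonal. Reading the off-diagonal entries as Dynkin edges (a single edge where a_ij = a_ji = -1; a double or triple edge where a_ij * a_ji = 2 or 3), the diagram is a chain of 7 nodes with single edges (A_7). One simple-root ordering that puts it in standard form is (alpha_3, alpha_4, alpha_2, alpha_6, alpha_1, alpha_7, alpha_5). So the algebra is type A_7, i.e. sl(8).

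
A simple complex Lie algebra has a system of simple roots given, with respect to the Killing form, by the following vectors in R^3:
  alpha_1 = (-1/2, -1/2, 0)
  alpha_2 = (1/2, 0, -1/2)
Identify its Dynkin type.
Compute the Cartan integers a_ij = 2(alpha_i, alpha_j)/(alpha_j, alpha_j); the resulting 2x2 Cartan matrix is
[[2, -1], [-1, 2]].
All simple roots have the same length, so the diagram is simply laced. The associated Dynkin diagram is a chain of 2 nodes with single edges (A_2), so the type is A_2 (the algebra sl(3)).

A_2 (sl(3))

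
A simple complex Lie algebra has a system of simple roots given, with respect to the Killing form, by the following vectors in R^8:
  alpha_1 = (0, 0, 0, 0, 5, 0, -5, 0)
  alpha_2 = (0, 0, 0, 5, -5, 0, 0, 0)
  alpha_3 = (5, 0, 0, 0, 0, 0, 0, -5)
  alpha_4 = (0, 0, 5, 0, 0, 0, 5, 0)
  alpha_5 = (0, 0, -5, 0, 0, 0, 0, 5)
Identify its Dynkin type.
Compute the Cartan integers a_ij = 2(alpha_i, alpha_j)/(alpha_j, alpha_j); the resulting 5x5 Cartan matrix is
[[2, -1, 0, -1, 0], [-1, 2, 0, 0, 0], [0, 0, 2, 0, -1], [-1, 0, 0, 2, -1], [0, 0, -1, -1, 2]].
All simple roots have the same length, so the diagram is simply laced. The associated Dynkin diagram is a chain of 5 nodes with single edges (A_5), so the type is A_5 (the algebra sl(6)).

A_5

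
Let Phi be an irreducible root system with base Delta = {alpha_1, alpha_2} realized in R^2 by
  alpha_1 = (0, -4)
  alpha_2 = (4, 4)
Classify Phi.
B2

Compute the Cartan integers a_ij = 2(alpha_i, alpha_j)/(alpha_j, alpha_j); the resulting 2x2 Cartan matrix is
[[2, -1], [-2, 2]].
The roots have two lengths (squared-length ratio 2:1); the short ones are alpha_{1}. The associated Dynkin diagram is a chain of 2 nodes with a double edge at one end; the terminal node there is the unique short simple root (B_2), so the type is B_2 (the algebra so(5)).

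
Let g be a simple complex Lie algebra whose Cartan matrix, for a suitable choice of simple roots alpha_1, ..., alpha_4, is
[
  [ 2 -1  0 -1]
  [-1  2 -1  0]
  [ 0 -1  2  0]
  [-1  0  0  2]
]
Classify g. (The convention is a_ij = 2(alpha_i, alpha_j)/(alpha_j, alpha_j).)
type A_4

The matrix has rank 4 with 2's on the diagonal. Reading the off-diagonal entries as Dynkin edges (a single edge where a_ij = a_ji = -1; a double or triple edge where a_ij * a_ji = 2 or 3), the diagram is a chain of 4 nodes with single edges (A_4). One simple-root ordering that puts it in standard form is (alpha_4, alpha_1, alpha_2, alpha_3). So the algebra is type A_4, i.e. sl(5).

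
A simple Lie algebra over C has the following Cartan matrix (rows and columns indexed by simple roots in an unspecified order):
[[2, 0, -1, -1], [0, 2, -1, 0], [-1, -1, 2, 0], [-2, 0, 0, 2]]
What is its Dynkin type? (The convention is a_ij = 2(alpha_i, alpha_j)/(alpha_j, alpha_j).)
The matrix has rank 4 with 2's on the diagonal. Reading the off-diagonal entries as Dynkin edges (a single edge where a_ij = a_ji = -1; a double or triple edge where a_ij * a_ji = 2 or 3), the diagram is a chain of 4 nodes with a double edge at one end; the terminal node there is the unique long simple root (C_4). One simple-root ordering that puts it in standard form is (alpha_2, alpha_3, alpha_1, alpha_4). So the algebra is type C_4, i.e. sp(8).

type C_4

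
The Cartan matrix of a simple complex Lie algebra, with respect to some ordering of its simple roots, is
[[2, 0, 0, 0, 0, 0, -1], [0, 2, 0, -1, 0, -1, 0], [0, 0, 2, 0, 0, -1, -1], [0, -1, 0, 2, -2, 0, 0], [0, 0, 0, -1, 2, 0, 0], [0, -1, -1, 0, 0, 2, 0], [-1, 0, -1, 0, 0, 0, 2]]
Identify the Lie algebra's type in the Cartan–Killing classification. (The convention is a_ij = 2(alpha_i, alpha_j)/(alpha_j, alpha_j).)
The matrix has rank 7 with 2's on the diagonal. Reading the off-diagonal entries as Dynkin edges (a single edge where a_ij = a_ji = -1; a double or triple edge where a_ij * a_ji = 2 or 3), the diagram is a chain of 7 nodes with a double edge at one end; the terminal node there is the unique short simple root (B_7). One simple-root ordering that puts it in standard form is (alpha_1, alpha_7, alpha_3, alpha_6, alpha_2, alpha_4, alpha_5). So the algebra is type B_7, i.e. so(15).

B7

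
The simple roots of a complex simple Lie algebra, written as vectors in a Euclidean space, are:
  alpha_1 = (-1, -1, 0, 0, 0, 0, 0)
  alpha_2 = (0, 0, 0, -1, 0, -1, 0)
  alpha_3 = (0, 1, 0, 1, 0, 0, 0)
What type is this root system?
Compute the Cartan integers a_ij = 2(alpha_i, alpha_j)/(alpha_j, alpha_j); the resulting 3x3 Cartan matrix is
[[2, 0, -1], [0, 2, -1], [-1, -1, 2]].
All simple roots have the same length, so the diagram is simply laced. The associated Dynkin diagram is a chain of 3 nodes with single edges (A_3), so the type is A_3 (the algebra sl(4)).

A_3 (sl(4))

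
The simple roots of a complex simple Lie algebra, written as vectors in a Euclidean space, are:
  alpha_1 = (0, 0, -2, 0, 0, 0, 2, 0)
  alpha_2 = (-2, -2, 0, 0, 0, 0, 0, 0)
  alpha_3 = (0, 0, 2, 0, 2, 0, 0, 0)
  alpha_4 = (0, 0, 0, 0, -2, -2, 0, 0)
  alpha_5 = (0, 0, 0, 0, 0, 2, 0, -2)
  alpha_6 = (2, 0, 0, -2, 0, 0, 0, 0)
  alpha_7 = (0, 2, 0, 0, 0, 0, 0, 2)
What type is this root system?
A_7 (sl(8))

Compute the Cartan integers a_ij = 2(alpha_i, alpha_j)/(alpha_j, alpha_j); the resulting 7x7 Cartan matrix is
[[2, 0, -1, 0, 0, 0, 0], [0, 2, 0, 0, 0, -1, -1], [-1, 0, 2, -1, 0, 0, 0], [0, 0, -1, 2, -1, 0, 0], [0, 0, 0, -1, 2, 0, -1], [0, -1, 0, 0, 0, 2, 0], [0, -1, 0, 0, -1, 0, 2]].
All simple roots have the same length, so the diagram is simply laced. The associated Dynkin diagram is a chain of 7 nodes with single edges (A_7), so the type is A_7 (the algebra sl(8)).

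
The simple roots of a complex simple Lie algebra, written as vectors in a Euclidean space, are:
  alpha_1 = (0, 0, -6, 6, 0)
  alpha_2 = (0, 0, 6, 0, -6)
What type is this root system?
A_2 (sl(3))

Compute the Cartan integers a_ij = 2(alpha_i, alpha_j)/(alpha_j, alpha_j); the resulting 2x2 Cartan matrix is
[[2, -1], [-1, 2]].
All simple roots have the same length, so the diagram is simply laced. The associated Dynkin diagram is a chain of 2 nodes with single edges (A_2), so the type is A_2 (the algebra sl(3)).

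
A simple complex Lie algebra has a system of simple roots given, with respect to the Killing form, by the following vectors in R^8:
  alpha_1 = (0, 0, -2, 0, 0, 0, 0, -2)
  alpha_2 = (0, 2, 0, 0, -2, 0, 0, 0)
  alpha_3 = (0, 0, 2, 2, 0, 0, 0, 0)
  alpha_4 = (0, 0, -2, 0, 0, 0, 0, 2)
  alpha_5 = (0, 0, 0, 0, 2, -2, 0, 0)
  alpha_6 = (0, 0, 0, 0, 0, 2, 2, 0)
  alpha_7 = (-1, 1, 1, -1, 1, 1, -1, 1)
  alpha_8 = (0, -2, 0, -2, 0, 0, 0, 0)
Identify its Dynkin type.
E_8

Compute the Cartan integers a_ij = 2(alpha_i, alpha_j)/(alpha_j, alpha_j); the resulting 8x8 Cartan matrix is
[[2, 0, -1, 0, 0, 0, -1, 0], [0, 2, 0, 0, -1, 0, 0, -1], [-1, 0, 2, -1, 0, 0, 0, -1], [0, 0, -1, 2, 0, 0, 0, 0], [0, -1, 0, 0, 2, -1, 0, 0], [0, 0, 0, 0, -1, 2, 0, 0], [-1, 0, 0, 0, 0, 0, 2, 0], [0, -1, -1, 0, 0, 0, 0, 2]].
All simple roots have the same length, so the diagram is simply laced. The associated Dynkin diagram is a chain of 7 nodes with one extra node attached to the third node from one end (E_8), so the type is E_8.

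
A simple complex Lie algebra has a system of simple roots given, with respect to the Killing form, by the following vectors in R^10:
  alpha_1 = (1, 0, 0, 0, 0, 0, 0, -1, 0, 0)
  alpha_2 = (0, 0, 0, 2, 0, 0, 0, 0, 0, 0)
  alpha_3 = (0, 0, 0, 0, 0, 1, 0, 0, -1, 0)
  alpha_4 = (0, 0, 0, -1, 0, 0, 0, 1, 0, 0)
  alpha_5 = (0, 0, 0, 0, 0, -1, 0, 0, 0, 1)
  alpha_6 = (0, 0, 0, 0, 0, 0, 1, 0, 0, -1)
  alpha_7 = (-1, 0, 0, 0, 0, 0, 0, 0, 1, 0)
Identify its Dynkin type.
Compute the Cartan integers a_ij = 2(alpha_i, alpha_j)/(alpha_j, alpha_j); the resulting 7x7 Cartan matrix is
[[2, 0, 0, -1, 0, 0, -1], [0, 2, 0, -2, 0, 0, 0], [0, 0, 2, 0, -1, 0, -1], [-1, -1, 0, 2, 0, 0, 0], [0, 0, -1, 0, 2, -1, 0], [0, 0, 0, 0, -1, 2, 0], [-1, 0, -1, 0, 0, 0, 2]].
The roots have two lengths (squared-length ratio 2:1); the short ones are alpha_{1,3,4,5,6,7}. The associated Dynkin diagram is a chain of 7 nodes with a double edge at one end; the terminal node there is the unique long simple root (C_7), so the type is C_7 (the algebra sp(14)).

C_7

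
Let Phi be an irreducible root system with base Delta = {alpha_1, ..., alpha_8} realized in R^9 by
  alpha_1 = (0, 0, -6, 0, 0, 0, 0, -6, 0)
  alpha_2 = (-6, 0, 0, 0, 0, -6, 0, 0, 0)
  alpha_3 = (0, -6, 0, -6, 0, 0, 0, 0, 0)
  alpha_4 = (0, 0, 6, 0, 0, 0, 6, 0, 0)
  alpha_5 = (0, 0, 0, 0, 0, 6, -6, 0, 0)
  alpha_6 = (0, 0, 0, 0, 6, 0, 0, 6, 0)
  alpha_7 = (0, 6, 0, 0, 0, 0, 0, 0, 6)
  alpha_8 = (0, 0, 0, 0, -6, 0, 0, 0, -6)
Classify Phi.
A_8

Compute the Cartan integers a_ij = 2(alpha_i, alpha_j)/(alpha_j, alpha_j); the resulting 8x8 Cartan matrix is
[[2, 0, 0, -1, 0, -1, 0, 0], [0, 2, 0, 0, -1, 0, 0, 0], [0, 0, 2, 0, 0, 0, -1, 0], [-1, 0, 0, 2, -1, 0, 0, 0], [0, -1, 0, -1, 2, 0, 0, 0], [-1, 0, 0, 0, 0, 2, 0, -1], [0, 0, -1, 0, 0, 0, 2, -1], [0, 0, 0, 0, 0, -1, -1, 2]].
All simple roots have the same length, so the diagram is simply laced. The associated Dynkin diagram is a chain of 8 nodes with single edges (A_8), so the type is A_8 (the algebra sl(9)).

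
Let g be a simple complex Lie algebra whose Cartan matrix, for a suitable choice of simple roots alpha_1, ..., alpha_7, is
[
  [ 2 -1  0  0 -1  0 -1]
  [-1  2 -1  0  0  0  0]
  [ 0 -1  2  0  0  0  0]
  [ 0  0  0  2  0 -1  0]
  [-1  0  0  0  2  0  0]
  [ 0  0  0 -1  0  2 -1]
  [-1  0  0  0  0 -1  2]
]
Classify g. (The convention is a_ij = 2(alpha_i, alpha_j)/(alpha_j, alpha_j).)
The matrix has rank 7 with 2's on the diagonal. Reading the off-diagonal entries as Dynkin edges (a single edge where a_ij = a_ji = -1; a double or triple edge where a_ij * a_ji = 2 or 3), the diagram is a chain of 6 nodes with one extra node attached to the third node from one end (E_7). One simple-root ordering that puts it in standard form is (alpha_3, alpha_5, alpha_2, alpha_1, alpha_7, alpha_6, alpha_4). So the algebra is type E_7.

E_7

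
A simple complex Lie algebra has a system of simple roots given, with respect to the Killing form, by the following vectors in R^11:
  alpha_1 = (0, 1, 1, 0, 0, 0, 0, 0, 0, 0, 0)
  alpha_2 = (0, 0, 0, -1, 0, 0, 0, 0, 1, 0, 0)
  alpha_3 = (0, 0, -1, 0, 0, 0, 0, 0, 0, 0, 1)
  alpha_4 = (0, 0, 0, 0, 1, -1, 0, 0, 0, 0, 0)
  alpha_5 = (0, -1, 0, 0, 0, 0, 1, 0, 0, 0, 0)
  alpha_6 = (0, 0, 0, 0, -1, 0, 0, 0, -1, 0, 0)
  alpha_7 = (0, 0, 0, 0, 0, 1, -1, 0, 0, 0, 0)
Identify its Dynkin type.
A_7

Compute the Cartan integers a_ij = 2(alpha_i, alpha_j)/(alpha_j, alpha_j); the resulting 7x7 Cartan matrix is
[[2, 0, -1, 0, -1, 0, 0], [0, 2, 0, 0, 0, -1, 0], [-1, 0, 2, 0, 0, 0, 0], [0, 0, 0, 2, 0, -1, -1], [-1, 0, 0, 0, 2, 0, -1], [0, -1, 0, -1, 0, 2, 0], [0, 0, 0, -1, -1, 0, 2]].
All simple roots have the same length, so the diagram is simply laced. The associated Dynkin diagram is a chain of 7 nodes with single edges (A_7), so the type is A_7 (the algebra sl(8)).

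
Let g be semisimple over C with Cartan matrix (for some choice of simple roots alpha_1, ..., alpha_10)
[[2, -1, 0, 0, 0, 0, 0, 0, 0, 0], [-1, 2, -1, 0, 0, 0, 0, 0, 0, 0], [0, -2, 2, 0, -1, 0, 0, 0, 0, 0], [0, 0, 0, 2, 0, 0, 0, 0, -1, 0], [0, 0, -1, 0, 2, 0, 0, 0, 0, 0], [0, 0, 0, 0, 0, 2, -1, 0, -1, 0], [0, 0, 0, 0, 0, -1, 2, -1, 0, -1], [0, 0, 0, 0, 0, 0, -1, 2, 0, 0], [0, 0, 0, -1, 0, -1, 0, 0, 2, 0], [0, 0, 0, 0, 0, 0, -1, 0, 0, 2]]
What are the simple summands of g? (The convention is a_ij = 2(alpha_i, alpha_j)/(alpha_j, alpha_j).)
D6 + F4

The diagram associated to this matrix has two connected components: the simple roots {alpha_4, alpha_6, alpha_7, alpha_8, alpha_9, alpha_10} form a chain of 4 nodes with a fork of two nodes at one end (D_6), and {alpha_1, alpha_2, alpha_3, alpha_5} form a chain of 4 nodes with a double edge between the middle two (F_4). A semisimple Lie algebra decomposes uniquely as the direct sum of simple ideals, one per connected component of its Dynkin diagram, so g ≅ D_6 ⊕ F_4 (dimension 66 + 52 = 118).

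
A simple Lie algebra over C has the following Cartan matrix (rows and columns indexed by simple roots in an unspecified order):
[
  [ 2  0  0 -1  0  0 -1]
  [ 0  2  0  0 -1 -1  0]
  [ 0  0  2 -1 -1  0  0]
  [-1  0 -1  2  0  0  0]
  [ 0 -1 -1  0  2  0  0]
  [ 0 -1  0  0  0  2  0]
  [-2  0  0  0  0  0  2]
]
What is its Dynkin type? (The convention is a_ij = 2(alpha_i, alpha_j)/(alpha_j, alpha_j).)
C7

The matrix has rank 7 with 2's on the diagonal. Reading the off-diagonal entries as Dynkin edges (a single edge where a_ij = a_ji = -1; a double or triple edge where a_ij * a_ji = 2 or 3), the diagram is a chain of 7 nodes with a double edge at one end; the terminal node there is the unique long simple root (C_7). One simple-root ordering that puts it in standard form is (alpha_6, alpha_2, alpha_5, alpha_3, alpha_4, alpha_1, alpha_7). So the algebra is type C_7, i.e. sp(14).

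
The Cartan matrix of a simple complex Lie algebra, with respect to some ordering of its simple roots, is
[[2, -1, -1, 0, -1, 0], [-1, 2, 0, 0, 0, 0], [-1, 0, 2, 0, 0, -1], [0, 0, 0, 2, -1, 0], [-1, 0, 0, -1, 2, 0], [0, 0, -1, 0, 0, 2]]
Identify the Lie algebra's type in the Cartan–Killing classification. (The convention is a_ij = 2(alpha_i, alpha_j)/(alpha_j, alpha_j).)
E_6

The matrix has rank 6 with 2's on the diagonal. Reading the off-diagonal entries as Dynkin edges (a single edge where a_ij = a_ji = -1; a double or triple edge where a_ij * a_ji = 2 or 3), the diagram is a chain of 5 nodes with one extra node attached to the third node from one end (E_6). One simple-root ordering that puts it in standard form is (alpha_4, alpha_2, alpha_5, alpha_1, alpha_3, alpha_6). So the algebra is type E_6.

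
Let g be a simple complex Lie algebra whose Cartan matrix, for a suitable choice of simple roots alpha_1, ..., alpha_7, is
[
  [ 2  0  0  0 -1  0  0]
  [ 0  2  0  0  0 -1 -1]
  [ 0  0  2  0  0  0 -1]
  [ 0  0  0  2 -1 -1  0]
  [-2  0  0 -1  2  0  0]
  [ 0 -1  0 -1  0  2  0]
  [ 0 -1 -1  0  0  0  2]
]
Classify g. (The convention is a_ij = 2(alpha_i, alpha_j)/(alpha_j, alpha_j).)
type B_7

The matrix has rank 7 with 2's on the diagonal. Reading the off-diagonal entries as Dynkin edges (a single edge where a_ij = a_ji = -1; a double or triple edge where a_ij * a_ji = 2 or 3), the diagram is a chain of 7 nodes with a double edge at one end; the terminal node there is the unique short simple root (B_7). One simple-root ordering that puts it in standard form is (alpha_3, alpha_7, alpha_2, alpha_6, alpha_4, alpha_5, alpha_1). So the algebra is type B_7, i.e. so(15).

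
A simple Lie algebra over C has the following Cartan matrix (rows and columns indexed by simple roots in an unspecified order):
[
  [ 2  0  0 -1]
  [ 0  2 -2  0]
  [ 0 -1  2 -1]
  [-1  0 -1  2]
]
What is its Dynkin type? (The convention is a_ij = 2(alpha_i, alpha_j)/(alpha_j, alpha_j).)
The matrix has rank 4 with 2's on the diagonal. Reading the off-diagonal entries as Dynkin edges (a single edge where a_ij = a_ji = -1; a double or triple edge where a_ij * a_ji = 2 or 3), the diagram is a chain of 4 nodes with a double edge at one end; the terminal node there is the unique long simple root (C_4). One simple-root ordering that puts it in standard form is (alpha_1, alpha_4, alpha_3, alpha_2). So the algebra is type C_4, i.e. sp(8).

type C_4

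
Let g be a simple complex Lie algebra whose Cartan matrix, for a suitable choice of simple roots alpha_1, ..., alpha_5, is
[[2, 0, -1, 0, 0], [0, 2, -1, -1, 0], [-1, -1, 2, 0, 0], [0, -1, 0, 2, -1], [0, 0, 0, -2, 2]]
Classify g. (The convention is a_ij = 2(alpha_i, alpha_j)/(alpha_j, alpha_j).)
C_5

The matrix has rank 5 with 2's on the diagonal. Reading the off-diagonal entries as Dynkin edges (a single edge where a_ij = a_ji = -1; a double or triple edge where a_ij * a_ji = 2 or 3), the diagram is a chain of 5 nodes with a double edge at one end; the terminal node there is the unique long simple root (C_5). One simple-root ordering that puts it in standard form is (alpha_1, alpha_3, alpha_2, alpha_4, alpha_5). So the algebra is type C_5, i.e. sp(10).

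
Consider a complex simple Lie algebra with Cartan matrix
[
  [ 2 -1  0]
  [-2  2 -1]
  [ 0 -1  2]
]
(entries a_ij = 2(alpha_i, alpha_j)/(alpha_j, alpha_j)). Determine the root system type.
type B_3

The matrix has rank 3 with 2's on the diagonal. Reading the off-diagonal entries as Dynkin edges (a single edge where a_ij = a_ji = -1; a double or triple edge where a_ij * a_ji = 2 or 3), the diagram is a chain of 3 nodes with a double edge at one end; the terminal node there is the unique short simple root (B_3). One simple-root ordering that puts it in standard form is (alpha_3, alpha_2, alpha_1). So the algebra is type B_3, i.e. so(7).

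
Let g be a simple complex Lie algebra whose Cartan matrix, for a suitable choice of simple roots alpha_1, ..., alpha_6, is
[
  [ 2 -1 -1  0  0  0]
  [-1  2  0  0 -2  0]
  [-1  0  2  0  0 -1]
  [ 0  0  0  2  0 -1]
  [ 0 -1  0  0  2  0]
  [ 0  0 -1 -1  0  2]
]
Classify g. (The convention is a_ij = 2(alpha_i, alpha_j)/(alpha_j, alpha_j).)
B_6 (so(13))

The matrix has rank 6 with 2's on the diagonal. Reading the off-diagonal entries as Dynkin edges (a single edge where a_ij = a_ji = -1; a double or triple edge where a_ij * a_ji = 2 or 3), the diagram is a chain of 6 nodes with a double edge at one end; the terminal node there is the unique short simple root (B_6). One simple-root ordering that puts it in standard form is (alpha_4, alpha_6, alpha_3, alpha_1, alpha_2, alpha_5). So the algebra is type B_6, i.e. so(13).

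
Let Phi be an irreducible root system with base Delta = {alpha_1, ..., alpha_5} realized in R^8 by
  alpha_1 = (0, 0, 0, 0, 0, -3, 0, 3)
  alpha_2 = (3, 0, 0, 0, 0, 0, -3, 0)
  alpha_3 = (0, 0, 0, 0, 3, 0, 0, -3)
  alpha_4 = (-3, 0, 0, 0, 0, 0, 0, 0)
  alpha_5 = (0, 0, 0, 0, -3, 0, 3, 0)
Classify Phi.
type B_5

Compute the Cartan integers a_ij = 2(alpha_i, alpha_j)/(alpha_j, alpha_j); the resulting 5x5 Cartan matrix is
[[2, 0, -1, 0, 0], [0, 2, 0, -2, -1], [-1, 0, 2, 0, -1], [0, -1, 0, 2, 0], [0, -1, -1, 0, 2]].
The roots have two lengths (squared-length ratio 2:1); the short ones are alpha_{4}. The associated Dynkin diagram is a chain of 5 nodes with a double edge at one end; the terminal node there is the unique short simple root (B_5), so the type is B_5 (the algebra so(11)).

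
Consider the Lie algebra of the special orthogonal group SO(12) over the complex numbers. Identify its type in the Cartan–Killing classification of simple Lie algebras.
D_6 (so(12))

This is so(12) with 12 even, which has dimension 12(12-1)/2 = 66 and rank 12/2 = 6. In the classification of classical Lie algebras, the orthogonal algebra so(2n) in an even number of variables has type D_n; here n = 6, so the Dynkin diagram is a chain of 4 nodes with a fork of two nodes at one end (D_6). Hence the type is D_6.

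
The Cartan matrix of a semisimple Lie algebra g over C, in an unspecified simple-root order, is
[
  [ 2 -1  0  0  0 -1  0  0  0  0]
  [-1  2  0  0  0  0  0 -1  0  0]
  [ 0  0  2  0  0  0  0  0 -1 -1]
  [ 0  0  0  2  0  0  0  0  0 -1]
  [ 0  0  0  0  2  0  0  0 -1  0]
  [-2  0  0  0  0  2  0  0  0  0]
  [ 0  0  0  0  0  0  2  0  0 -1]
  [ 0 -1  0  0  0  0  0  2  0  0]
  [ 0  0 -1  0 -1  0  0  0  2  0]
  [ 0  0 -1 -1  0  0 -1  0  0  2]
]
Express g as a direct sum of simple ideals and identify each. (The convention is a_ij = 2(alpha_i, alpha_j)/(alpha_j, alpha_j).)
C4 + D6

The diagram associated to this matrix has two connected components: the simple roots {alpha_1, alpha_2, alpha_6, alpha_8} form a chain of 4 nodes with a double edge at one end; the terminal node there is the unique long simple root (C_4), and {alpha_3, alpha_4, alpha_5, alpha_7, alpha_9, alpha_10} form a chain of 4 nodes with a fork of two nodes at one end (D_6). A semisimple Lie algebra decomposes uniquely as the direct sum of simple ideals, one per connected component of its Dynkin diagram, so g ≅ C_4 ⊕ D_6 (dimension 36 + 66 = 102).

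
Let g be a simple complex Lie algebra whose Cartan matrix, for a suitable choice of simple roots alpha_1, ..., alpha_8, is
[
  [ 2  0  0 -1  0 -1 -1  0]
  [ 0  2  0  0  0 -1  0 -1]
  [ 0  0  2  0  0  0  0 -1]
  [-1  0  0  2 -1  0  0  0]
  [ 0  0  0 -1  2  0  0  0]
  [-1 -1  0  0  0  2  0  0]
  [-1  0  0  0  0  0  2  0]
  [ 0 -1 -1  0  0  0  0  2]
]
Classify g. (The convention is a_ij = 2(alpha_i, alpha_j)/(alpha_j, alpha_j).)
The matrix has rank 8 with 2's on the diagonal. Reading the off-diagonal entries as Dynkin edges (a single edge where a_ij = a_ji = -1; a double or triple edge where a_ij * a_ji = 2 or 3), the diagram is a chain of 7 nodes with one extra node attached to the third node from one end (E_8). One simple-root ordering that puts it in standard form is (alpha_5, alpha_7, alpha_4, alpha_1, alpha_6, alpha_2, alpha_8, alpha_3). So the algebra is type E_8.

E_8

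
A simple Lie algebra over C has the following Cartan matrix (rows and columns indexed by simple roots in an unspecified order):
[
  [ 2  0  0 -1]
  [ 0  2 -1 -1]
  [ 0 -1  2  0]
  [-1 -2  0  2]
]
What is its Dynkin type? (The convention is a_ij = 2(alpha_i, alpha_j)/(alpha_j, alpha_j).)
The matrix has rank 4 with 2's on the diagonal. Reading the off-diagonal entries as Dynkin edges (a single edge where a_ij = a_ji = -1; a double or triple edge where a_ij * a_ji = 2 or 3), the diagram is a chain of 4 nodes with a double edge between the middle two (F_4). One simple-root ordering that puts it in standard form is (alpha_1, alpha_4, alpha_2, alpha_3). So the algebra is type F_4.

F_4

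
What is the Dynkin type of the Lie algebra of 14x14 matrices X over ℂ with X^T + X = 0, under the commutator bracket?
This is so(14) with 14 even, which has dimension 14(14-1)/2 = 91 and rank 14/2 = 7. In the classification of classical Lie algebras, the orthogonal algebra so(2n) in an even number of variables has type D_n; here n = 7, so the Dynkin diagram is a chain of 5 nodes with a fork of two nodes at one end (D_7). Hence the type is D_7.

D7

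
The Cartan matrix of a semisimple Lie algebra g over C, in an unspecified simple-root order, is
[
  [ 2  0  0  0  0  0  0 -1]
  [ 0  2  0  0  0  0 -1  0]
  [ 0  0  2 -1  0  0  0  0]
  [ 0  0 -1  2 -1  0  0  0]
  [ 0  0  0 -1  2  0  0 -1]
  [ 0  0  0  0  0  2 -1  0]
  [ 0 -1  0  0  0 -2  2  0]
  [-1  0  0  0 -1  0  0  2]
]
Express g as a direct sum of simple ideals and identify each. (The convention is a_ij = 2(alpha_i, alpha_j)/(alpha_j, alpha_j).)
type A_5 + type B_3

The diagram associated to this matrix has two connected components: the simple roots {alpha_1, alpha_3, alpha_4, alpha_5, alpha_8} form a chain of 5 nodes with single edges (A_5), and {alpha_2, alpha_6, alpha_7} form a chain of 3 nodes with a double edge at one end; the terminal node there is the unique short simple root (B_3). A semisimple Lie algebra decomposes uniquely as the direct sum of simple ideals, one per connected component of its Dynkin diagram, so g ≅ A_5 ⊕ B_3 (dimension 35 + 21 = 56).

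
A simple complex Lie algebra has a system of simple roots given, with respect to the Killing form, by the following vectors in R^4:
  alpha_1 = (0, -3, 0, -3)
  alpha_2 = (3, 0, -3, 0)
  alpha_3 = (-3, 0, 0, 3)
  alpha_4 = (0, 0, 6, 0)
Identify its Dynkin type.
Compute the Cartan integers a_ij = 2(alpha_i, alpha_j)/(alpha_j, alpha_j); the resulting 4x4 Cartan matrix is
[[2, 0, -1, 0], [0, 2, -1, -1], [-1, -1, 2, 0], [0, -2, 0, 2]].
The roots have two lengths (squared-length ratio 2:1); the short ones are alpha_{1,2,3}. The associated Dynkin diagram is a chain of 4 nodes with a double edge at one end; the terminal node there is the unique long simple root (C_4), so the type is C_4 (the algebra sp(8)).

type C_4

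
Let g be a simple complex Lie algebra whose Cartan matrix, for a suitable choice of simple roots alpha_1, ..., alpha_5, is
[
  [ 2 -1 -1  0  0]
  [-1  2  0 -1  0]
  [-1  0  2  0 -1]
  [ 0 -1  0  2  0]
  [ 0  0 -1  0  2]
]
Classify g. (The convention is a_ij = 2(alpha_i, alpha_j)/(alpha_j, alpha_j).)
The matrix has rank 5 with 2's on the diagonal. Reading the off-diagonal entries as Dynkin edges (a single edge where a_ij = a_ji = -1; a double or triple edge where a_ij * a_ji = 2 or 3), the diagram is a chain of 5 nodes with single edges (A_5). One simple-root ordering that puts it in standard form is (alpha_4, alpha_2, alpha_1, alpha_3, alpha_5). So the algebra is type A_5, i.e. sl(6).

A_5 (sl(6))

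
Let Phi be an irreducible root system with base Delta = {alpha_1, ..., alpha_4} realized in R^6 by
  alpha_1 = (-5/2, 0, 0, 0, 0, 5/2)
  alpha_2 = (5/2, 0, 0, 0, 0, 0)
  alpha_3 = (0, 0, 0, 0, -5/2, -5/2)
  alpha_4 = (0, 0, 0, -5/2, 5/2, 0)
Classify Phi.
B_4 (so(9))

Compute the Cartan integers a_ij = 2(alpha_i, alpha_j)/(alpha_j, alpha_j); the resulting 4x4 Cartan matrix is
[[2, -2, -1, 0], [-1, 2, 0, 0], [-1, 0, 2, -1], [0, 0, -1, 2]].
The roots have two lengths (squared-length ratio 2:1); the short ones are alpha_{2}. The associated Dynkin diagram is a chain of 4 nodes with a double edge at one end; the terminal node there is the unique short simple root (B_4), so the type is B_4 (the algebra so(9)).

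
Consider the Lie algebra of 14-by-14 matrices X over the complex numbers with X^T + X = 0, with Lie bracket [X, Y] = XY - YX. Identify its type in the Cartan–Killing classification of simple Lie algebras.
This is so(14) with 14 even, which has dimension 14(14-1)/2 = 91 and rank 14/2 = 7. In the classification of classical Lie algebras, the orthogonal algebra so(2n) in an even number of variables has type D_n; here n = 7, so the Dynkin diagram is a chain of 5 nodes with a fork of two nodes at one end (D_7). Hence the type is D_7.

type D_7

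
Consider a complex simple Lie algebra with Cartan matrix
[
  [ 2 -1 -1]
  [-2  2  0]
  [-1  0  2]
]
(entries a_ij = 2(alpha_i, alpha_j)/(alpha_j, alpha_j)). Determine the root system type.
type C_3

The matrix has rank 3 with 2's on the diagonal. Reading the off-diagonal entries as Dynkin edges (a single edge where a_ij = a_ji = -1; a double or triple edge where a_ij * a_ji = 2 or 3), the diagram is a chain of 3 nodes with a double edge at one end; the terminal node there is the unique long simple root (C_3). One simple-root ordering that puts it in standard form is (alpha_3, alpha_1, alpha_2). So the algebra is type C_3, i.e. sp(6).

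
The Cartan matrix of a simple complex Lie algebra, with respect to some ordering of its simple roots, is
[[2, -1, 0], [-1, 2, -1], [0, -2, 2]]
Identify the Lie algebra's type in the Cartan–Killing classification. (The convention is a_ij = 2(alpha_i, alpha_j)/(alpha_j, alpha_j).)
C_3

The matrix has rank 3 with 2's on the diagonal. Reading the off-diagonal entries as Dynkin edges (a single edge where a_ij = a_ji = -1; a double or triple edge where a_ij * a_ji = 2 or 3), the diagram is a chain of 3 nodes with a double edge at one end; the terminal node there is the unique long simple root (C_3). One simple-root ordering that puts it in standard form is (alpha_1, alpha_2, alpha_3). So the algebra is type C_3, i.e. sp(6).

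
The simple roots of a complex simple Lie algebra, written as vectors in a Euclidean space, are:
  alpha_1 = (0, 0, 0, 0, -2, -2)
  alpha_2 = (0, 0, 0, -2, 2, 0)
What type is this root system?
Compute the Cartan integers a_ij = 2(alpha_i, alpha_j)/(alpha_j, alpha_j); the resulting 2x2 Cartan matrix is
[[2, -1], [-1, 2]].
All simple roots have the same length, so the diagram is simply laced. The associated Dynkin diagram is a chain of 2 nodes with single edges (A_2), so the type is A_2 (the algebra sl(3)).

A2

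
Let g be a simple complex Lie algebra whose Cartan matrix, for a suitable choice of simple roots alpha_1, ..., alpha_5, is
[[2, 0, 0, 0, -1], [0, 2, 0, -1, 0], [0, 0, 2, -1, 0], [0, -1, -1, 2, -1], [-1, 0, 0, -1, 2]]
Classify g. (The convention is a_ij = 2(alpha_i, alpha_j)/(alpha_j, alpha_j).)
The matrix has rank 5 with 2's on the diagonal. Reading the off-diagonal entries as Dynkin edges (a single edge where a_ij = a_ji = -1; a double or triple edge where a_ij * a_ji = 2 or 3), the diagram is a chain of 3 nodes with a fork of two nodes at one end (D_5). One simple-root ordering that puts it in standard form is (alpha_1, alpha_5, alpha_4, alpha_3, alpha_2). So the algebra is type D_5, i.e. so(10).

D_5 (so(10))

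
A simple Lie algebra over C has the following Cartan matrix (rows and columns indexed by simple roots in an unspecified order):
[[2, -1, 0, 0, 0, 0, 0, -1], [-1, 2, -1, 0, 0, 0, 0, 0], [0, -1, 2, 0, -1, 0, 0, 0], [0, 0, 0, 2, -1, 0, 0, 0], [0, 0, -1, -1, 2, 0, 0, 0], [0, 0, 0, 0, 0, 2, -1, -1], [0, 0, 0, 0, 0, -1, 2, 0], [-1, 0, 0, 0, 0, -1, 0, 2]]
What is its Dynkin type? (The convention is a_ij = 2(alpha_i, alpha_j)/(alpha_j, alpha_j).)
A_8

The matrix has rank 8 with 2's on the diagonal. Reading the off-diagonal entries as Dynkin edges (a single edge where a_ij = a_ji = -1; a double or triple edge where a_ij * a_ji = 2 or 3), the diagram is a chain of 8 nodes with single edges (A_8). One simple-root ordering that puts it in standard form is (alpha_4, alpha_5, alpha_3, alpha_2, alpha_1, alpha_8, alpha_6, alpha_7). So the algebra is type A_8, i.e. sl(9).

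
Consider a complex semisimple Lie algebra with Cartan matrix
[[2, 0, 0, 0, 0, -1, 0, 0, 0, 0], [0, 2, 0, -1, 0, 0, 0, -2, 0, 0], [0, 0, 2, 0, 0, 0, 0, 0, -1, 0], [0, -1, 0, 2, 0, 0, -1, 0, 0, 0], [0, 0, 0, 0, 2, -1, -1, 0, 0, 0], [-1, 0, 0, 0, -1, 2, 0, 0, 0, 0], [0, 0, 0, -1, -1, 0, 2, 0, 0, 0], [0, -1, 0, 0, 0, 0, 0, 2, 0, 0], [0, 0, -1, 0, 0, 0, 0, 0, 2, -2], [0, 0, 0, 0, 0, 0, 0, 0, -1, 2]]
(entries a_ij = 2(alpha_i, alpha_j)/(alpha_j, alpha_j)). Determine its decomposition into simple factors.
The diagram associated to this matrix has two connected components: the simple roots {alpha_3, alpha_9, alpha_10} form a chain of 3 nodes with a double edge at one end; the terminal node there is the unique short simple root (B_3), and {alpha_1, alpha_2, alpha_4, alpha_5, alpha_6, alpha_7, alpha_8} form a chain of 7 nodes with a double edge at one end; the terminal node there is the unique short simple root (B_7). A semisimple Lie algebra decomposes uniquely as the direct sum of simple ideals, one per connected component of its Dynkin diagram, so g ≅ B_3 ⊕ B_7 (dimension 21 + 105 = 126).

type B_3 + type B_7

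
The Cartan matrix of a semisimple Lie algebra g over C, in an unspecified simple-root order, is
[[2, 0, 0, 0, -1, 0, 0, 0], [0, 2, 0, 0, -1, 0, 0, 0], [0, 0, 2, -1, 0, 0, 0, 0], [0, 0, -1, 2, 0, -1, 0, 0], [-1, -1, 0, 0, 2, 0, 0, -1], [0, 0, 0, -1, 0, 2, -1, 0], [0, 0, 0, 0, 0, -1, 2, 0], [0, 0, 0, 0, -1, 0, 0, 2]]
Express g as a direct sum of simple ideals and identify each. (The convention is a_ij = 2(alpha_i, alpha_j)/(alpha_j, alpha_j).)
The diagram associated to this matrix has two connected components: the simple roots {alpha_3, alpha_4, alpha_6, alpha_7} form a chain of 4 nodes with single edges (A_4), and {alpha_1, alpha_2, alpha_5, alpha_8} form a chain of 2 nodes with a fork of two nodes at one end (D_4). A semisimple Lie algebra decomposes uniquely as the direct sum of simple ideals, one per connected component of its Dynkin diagram, so g ≅ A_4 ⊕ D_4 (dimension 24 + 28 = 52).

A_4 + D_4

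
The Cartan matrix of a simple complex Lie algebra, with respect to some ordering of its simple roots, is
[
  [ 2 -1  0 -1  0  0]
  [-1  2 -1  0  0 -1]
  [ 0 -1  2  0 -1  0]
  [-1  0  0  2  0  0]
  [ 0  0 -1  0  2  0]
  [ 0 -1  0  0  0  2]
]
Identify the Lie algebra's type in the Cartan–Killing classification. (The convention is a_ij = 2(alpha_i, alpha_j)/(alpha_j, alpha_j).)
E6

The matrix has rank 6 with 2's on the diagonal. Reading the off-diagonal entries as Dynkin edges (a single edge where a_ij = a_ji = -1; a double or triple edge where a_ij * a_ji = 2 or 3), the diagram is a chain of 5 nodes with one extra node attached to the third node from one end (E_6). One simple-root ordering that puts it in standard form is (alpha_4, alpha_6, alpha_1, alpha_2, alpha_3, alpha_5). So the algebra is type E_6.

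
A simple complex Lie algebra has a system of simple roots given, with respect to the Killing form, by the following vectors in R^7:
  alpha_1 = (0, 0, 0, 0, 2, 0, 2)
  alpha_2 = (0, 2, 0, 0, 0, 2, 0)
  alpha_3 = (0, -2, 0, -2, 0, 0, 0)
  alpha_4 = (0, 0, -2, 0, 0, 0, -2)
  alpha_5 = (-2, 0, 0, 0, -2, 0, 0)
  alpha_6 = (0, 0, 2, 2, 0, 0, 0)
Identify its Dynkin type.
type A_6

Compute the Cartan integers a_ij = 2(alpha_i, alpha_j)/(alpha_j, alpha_j); the resulting 6x6 Cartan matrix is
[[2, 0, 0, -1, -1, 0], [0, 2, -1, 0, 0, 0], [0, -1, 2, 0, 0, -1], [-1, 0, 0, 2, 0, -1], [-1, 0, 0, 0, 2, 0], [0, 0, -1, -1, 0, 2]].
All simple roots have the same length, so the diagram is simply laced. The associated Dynkin diagram is a chain of 6 nodes with single edges (A_6), so the type is A_6 (the algebra sl(7)).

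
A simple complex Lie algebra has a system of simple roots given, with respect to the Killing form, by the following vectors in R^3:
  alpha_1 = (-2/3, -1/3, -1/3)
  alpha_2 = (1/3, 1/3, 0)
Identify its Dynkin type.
G_2

Compute the Cartan integers a_ij = 2(alpha_i, alpha_j)/(alpha_j, alpha_j); the resulting 2x2 Cartan matrix is
[[2, -3], [-1, 2]].
The roots have two lengths (squared-length ratio 3:1); the short ones are alpha_{2}. The associated Dynkin diagram is two nodes joined by a triple edge (G_2), so the type is G_2.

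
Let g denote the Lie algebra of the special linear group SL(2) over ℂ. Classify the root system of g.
A_1 (sl(2))

This is sl(2), which has dimension 2^2 - 1 = 3 and rank 2 - 1 = 1 (a Cartan subalgebra is the diagonal traceless matrices). In the classification of classical Lie algebras, the special linear algebra sl(n+1) has type A_n; here n = 1, so the Dynkin diagram is a chain of 1 nodes with single edges (A_1). Hence the type is A_1.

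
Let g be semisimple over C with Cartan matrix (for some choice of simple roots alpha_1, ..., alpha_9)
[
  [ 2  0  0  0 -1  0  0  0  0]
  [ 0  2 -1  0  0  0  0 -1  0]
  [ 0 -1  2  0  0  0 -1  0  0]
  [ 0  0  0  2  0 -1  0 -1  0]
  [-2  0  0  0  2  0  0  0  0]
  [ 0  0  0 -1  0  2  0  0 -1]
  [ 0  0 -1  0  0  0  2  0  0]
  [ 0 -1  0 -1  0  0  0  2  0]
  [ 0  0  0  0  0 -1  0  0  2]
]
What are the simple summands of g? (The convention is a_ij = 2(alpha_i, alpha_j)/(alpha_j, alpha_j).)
The diagram associated to this matrix has two connected components: the simple roots {alpha_2, alpha_3, alpha_4, alpha_6, alpha_7, alpha_8, alpha_9} form a chain of 7 nodes with single edges (A_7), and {alpha_1, alpha_5} form a chain of 2 nodes with a double edge at one end; the terminal node there is the unique short simple root (B_2). A semisimple Lie algebra decomposes uniquely as the direct sum of simple ideals, one per connected component of its Dynkin diagram, so g ≅ A_7 ⊕ B_2 (dimension 63 + 10 = 73).

type A_7 ⊕ type B_2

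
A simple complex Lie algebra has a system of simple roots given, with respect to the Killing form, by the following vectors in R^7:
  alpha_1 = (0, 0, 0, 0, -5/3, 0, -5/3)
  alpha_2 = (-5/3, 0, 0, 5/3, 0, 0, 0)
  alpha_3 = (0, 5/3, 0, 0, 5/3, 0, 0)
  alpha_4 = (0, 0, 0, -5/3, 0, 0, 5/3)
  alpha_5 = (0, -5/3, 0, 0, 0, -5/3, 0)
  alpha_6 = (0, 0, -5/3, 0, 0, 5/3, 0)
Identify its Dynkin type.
Compute the Cartan integers a_ij = 2(alpha_i, alpha_j)/(alpha_j, alpha_j); the resulting 6x6 Cartan matrix is
[[2, 0, -1, -1, 0, 0], [0, 2, 0, -1, 0, 0], [-1, 0, 2, 0, -1, 0], [-1, -1, 0, 2, 0, 0], [0, 0, -1, 0, 2, -1], [0, 0, 0, 0, -1, 2]].
All simple roots have the same length, so the diagram is simply laced. The associated Dynkin diagram is a chain of 6 nodes with single edges (A_6), so the type is A_6 (the algebra sl(7)).

A6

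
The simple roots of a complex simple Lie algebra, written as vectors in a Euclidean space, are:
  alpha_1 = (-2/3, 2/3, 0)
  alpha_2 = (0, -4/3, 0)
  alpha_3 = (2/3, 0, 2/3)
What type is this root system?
C_3 (sp(6))

Compute the Cartan integers a_ij = 2(alpha_i, alpha_j)/(alpha_j, alpha_j); the resulting 3x3 Cartan matrix is
[[2, -1, -1], [-2, 2, 0], [-1, 0, 2]].
The roots have two lengths (squared-length ratio 2:1); the short ones are alpha_{1,3}. The associated Dynkin diagram is a chain of 3 nodes with a double edge at one end; the terminal node there is the unique long simple root (C_3), so the type is C_3 (the algebra sp(6)).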